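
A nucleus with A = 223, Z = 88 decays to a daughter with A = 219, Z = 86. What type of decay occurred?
ΔA = -4, ΔZ = -2 ⇒ alpha decay (α)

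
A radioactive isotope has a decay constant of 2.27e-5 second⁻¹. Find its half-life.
t½ = ln(2)/λ = 30540 seconds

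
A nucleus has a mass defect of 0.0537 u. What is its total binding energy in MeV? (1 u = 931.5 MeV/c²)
B.E. = Δm × 931.5 = 50.02 MeV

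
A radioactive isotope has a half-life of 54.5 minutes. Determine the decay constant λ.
λ = ln(2)/t½ = 0.01272 minute⁻¹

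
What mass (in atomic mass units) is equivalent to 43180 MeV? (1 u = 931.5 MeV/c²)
m = E/c² = 46.36 u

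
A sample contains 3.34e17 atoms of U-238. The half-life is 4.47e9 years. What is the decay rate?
A = λN = 5.179e7 decays/year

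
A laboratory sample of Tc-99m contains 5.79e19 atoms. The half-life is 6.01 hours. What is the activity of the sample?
A = λN = 6.678e18 decays/hour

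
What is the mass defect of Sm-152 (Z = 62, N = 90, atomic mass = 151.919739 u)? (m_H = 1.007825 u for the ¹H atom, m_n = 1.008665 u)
Δm = Z·m_H + N·m_n − M = 1.345 u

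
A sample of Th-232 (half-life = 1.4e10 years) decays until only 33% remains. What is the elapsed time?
t = t½ × log₂(N₀/N) = 2.239e10 years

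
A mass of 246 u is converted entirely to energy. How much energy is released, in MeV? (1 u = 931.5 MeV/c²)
E = mc² = 2.291e5 MeV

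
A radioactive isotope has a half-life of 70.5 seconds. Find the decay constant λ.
λ = ln(2)/t½ = 0.009832 second⁻¹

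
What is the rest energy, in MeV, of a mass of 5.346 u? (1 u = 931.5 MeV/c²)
E = mc² = 4980 MeV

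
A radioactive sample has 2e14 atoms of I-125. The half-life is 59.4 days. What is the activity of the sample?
A = λN = 2.334e12 decays/day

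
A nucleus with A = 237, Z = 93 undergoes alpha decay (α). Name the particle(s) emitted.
α particle = ⁴₂He (2 protons + 2 neutrons)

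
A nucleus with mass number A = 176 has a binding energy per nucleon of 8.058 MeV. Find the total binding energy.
B.E. = 8.058 × 176 = 1418 MeV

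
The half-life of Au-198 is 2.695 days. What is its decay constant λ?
λ = ln(2)/t½ = 0.2572 day⁻¹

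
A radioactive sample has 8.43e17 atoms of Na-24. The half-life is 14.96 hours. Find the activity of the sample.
A = λN = 3.906e16 decays/hour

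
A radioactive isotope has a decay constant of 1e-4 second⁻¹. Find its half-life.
t½ = ln(2)/λ = 6931 seconds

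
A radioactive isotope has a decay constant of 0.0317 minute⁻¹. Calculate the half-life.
t½ = ln(2)/λ = 21.87 minutes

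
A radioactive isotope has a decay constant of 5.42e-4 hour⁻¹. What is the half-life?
t½ = ln(2)/λ = 1279 hours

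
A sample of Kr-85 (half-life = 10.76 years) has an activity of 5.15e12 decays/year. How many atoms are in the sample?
N = A/λ = 7.995e13 atoms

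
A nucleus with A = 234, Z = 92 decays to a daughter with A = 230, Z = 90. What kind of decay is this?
ΔA = -4, ΔZ = -2 ⇒ alpha decay (α)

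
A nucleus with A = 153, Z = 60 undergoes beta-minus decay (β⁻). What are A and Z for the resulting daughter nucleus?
Daughter: A = 153, Z = 61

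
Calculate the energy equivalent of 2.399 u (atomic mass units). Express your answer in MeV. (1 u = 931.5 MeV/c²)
E = mc² = 2235 MeV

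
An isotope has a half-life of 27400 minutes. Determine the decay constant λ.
λ = ln(2)/t½ = 2.53e-5 minute⁻¹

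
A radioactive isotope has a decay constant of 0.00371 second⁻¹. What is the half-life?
t½ = ln(2)/λ = 186.8 seconds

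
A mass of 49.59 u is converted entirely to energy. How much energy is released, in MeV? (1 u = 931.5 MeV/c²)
E = mc² = 46190 MeV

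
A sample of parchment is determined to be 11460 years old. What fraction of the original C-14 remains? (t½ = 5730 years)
N/N₀ = (1/2)^(t/t½) = 0.25 = 25%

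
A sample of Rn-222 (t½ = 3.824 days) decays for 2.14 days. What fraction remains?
N/N₀ = (1/2)^(t/t½) = 0.6785 = 67.8%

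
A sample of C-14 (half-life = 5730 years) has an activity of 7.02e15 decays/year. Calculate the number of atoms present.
N = A/λ = 5.803e19 atoms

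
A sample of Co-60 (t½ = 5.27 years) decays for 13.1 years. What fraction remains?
N/N₀ = (1/2)^(t/t½) = 0.1785 = 17.9%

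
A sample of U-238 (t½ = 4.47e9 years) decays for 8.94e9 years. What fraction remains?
N/N₀ = (1/2)^(t/t½) = 0.25 = 25%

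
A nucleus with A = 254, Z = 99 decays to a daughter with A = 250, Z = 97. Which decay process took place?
ΔA = -4, ΔZ = -2 ⇒ alpha decay (α)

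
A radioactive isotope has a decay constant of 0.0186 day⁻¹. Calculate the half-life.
t½ = ln(2)/λ = 37.27 days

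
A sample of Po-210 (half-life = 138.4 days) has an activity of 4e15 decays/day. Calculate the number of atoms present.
N = A/λ = 7.987e17 atoms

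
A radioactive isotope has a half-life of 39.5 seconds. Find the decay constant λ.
λ = ln(2)/t½ = 0.01755 second⁻¹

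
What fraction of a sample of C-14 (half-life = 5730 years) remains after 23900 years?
N/N₀ = (1/2)^(t/t½) = 0.05551 = 5.55%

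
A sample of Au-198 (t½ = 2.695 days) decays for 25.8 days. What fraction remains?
N/N₀ = (1/2)^(t/t½) = 0.001313 = 0.131%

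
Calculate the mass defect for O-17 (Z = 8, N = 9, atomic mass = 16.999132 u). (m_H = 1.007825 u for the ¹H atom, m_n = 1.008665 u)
Δm = Z·m_H + N·m_n − M = 0.1415 u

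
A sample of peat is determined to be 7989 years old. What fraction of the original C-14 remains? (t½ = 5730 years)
N/N₀ = (1/2)^(t/t½) = 0.3804 = 38%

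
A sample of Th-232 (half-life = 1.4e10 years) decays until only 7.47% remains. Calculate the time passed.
t = t½ × log₂(N₀/N) = 5.24e10 years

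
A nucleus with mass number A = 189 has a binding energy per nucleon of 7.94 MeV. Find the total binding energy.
B.E. = 7.94 × 189 = 1501 MeV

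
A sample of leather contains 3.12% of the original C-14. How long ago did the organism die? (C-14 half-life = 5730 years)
Age = t½ × log₂(1/ratio) = 28660 years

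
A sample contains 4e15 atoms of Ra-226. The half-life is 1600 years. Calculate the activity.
A = λN = 1.733e12 decays/year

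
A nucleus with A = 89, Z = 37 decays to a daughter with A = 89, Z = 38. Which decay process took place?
ΔA = 0, ΔZ = +1 ⇒ beta-minus decay (β⁻)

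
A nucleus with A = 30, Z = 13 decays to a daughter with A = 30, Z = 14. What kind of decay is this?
ΔA = 0, ΔZ = +1 ⇒ beta-minus decay (β⁻)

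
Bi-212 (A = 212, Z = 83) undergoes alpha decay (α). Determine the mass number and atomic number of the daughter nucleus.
Daughter: A = 208, Z = 81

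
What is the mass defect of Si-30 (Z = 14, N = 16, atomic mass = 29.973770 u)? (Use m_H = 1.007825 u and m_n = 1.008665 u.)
Δm = Z·m_H + N·m_n − M = 0.2744 u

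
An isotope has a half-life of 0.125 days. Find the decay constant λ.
λ = ln(2)/t½ = 5.545 day⁻¹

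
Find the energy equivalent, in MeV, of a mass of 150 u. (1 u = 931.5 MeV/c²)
E = mc² = 1.397e5 MeV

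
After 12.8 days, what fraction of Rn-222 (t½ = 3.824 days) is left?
N/N₀ = (1/2)^(t/t½) = 0.09826 = 9.83%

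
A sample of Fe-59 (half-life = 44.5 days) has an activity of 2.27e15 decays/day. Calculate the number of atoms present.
N = A/λ = 1.457e17 atoms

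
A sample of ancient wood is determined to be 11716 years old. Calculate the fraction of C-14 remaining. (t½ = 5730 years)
N/N₀ = (1/2)^(t/t½) = 0.2424 = 24.2%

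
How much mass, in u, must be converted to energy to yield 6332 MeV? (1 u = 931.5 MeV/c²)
m = E/c² = 6.798 u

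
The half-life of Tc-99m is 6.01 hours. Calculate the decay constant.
λ = ln(2)/t½ = 0.1153 hour⁻¹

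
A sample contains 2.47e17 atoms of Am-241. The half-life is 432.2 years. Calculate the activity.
A = λN = 3.961e14 decays/year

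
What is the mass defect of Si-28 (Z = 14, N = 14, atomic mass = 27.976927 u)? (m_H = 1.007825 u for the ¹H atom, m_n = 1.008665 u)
Δm = Z·m_H + N·m_n − M = 0.2539 u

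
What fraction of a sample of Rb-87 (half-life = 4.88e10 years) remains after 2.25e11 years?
N/N₀ = (1/2)^(t/t½) = 0.04093 = 4.09%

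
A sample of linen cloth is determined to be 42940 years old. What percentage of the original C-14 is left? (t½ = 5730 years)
N/N₀ = (1/2)^(t/t½) = 0.005548 = 0.555%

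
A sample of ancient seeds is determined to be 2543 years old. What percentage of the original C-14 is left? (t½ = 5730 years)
N/N₀ = (1/2)^(t/t½) = 0.7352 = 73.5%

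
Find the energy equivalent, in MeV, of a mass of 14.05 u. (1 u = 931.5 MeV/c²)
E = mc² = 13090 MeV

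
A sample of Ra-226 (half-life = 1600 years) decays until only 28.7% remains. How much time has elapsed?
t = t½ × log₂(N₀/N) = 2881 years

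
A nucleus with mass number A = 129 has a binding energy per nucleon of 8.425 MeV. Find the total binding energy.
B.E. = 8.425 × 129 = 1087 MeV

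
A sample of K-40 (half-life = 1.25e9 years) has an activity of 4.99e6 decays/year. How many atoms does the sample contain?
N = A/λ = 8.999e15 atoms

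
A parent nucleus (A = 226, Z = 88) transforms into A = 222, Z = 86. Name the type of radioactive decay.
ΔA = -4, ΔZ = -2 ⇒ alpha decay (α)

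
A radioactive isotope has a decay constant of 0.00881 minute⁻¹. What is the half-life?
t½ = ln(2)/λ = 78.68 minutes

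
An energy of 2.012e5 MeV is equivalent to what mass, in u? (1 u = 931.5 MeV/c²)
m = E/c² = 216 u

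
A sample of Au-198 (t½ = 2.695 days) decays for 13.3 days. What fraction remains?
N/N₀ = (1/2)^(t/t½) = 0.03269 = 3.27%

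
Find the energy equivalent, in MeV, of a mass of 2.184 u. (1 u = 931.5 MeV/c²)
E = mc² = 2034 MeV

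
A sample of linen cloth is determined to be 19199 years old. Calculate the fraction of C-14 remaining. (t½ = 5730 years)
N/N₀ = (1/2)^(t/t½) = 0.09803 = 9.8%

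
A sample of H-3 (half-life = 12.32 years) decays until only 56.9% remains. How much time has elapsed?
t = t½ × log₂(N₀/N) = 10.02 years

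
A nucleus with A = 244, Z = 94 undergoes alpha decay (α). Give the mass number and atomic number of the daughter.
Daughter: A = 240, Z = 92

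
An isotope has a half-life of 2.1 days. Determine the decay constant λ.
λ = ln(2)/t½ = 0.3301 day⁻¹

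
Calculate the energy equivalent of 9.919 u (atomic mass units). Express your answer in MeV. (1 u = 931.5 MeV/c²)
E = mc² = 9240 MeV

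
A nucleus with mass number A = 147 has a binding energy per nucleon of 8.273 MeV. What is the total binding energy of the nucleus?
B.E. = 8.273 × 147 = 1216 MeV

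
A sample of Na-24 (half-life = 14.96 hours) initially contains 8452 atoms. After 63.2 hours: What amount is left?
N = N₀(1/2)^(t/t½) = 452.1 atoms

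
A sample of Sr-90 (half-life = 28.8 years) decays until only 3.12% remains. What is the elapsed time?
t = t½ × log₂(N₀/N) = 144.1 years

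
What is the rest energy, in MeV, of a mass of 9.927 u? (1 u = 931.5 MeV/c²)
E = mc² = 9247 MeV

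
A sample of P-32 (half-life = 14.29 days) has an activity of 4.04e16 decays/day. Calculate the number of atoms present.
N = A/λ = 8.329e17 atoms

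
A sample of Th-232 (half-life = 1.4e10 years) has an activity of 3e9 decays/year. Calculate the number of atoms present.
N = A/λ = 6.059e19 atoms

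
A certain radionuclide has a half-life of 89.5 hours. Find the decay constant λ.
λ = ln(2)/t½ = 0.007745 hour⁻¹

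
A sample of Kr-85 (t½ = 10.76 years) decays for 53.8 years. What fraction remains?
N/N₀ = (1/2)^(t/t½) = 0.03125 = 3.12%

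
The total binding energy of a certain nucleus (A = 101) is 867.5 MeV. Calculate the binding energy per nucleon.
B.E./A = 867.5/101 = 8.589 MeV/nucleon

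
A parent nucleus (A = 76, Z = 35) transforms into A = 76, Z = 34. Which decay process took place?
ΔA = 0, ΔZ = -1 ⇒ beta-plus decay (β⁺) or electron capture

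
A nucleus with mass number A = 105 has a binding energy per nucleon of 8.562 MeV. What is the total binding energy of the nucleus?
B.E. = 8.562 × 105 = 899 MeV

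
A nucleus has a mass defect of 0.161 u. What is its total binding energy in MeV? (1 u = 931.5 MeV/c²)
B.E. = Δm × 931.5 = 150 MeV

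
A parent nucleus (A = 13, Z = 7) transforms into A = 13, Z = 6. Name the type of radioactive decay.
ΔA = 0, ΔZ = -1 ⇒ beta-plus decay (β⁺) or electron capture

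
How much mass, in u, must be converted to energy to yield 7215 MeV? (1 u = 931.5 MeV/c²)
m = E/c² = 7.746 u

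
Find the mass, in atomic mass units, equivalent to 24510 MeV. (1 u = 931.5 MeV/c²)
m = E/c² = 26.31 u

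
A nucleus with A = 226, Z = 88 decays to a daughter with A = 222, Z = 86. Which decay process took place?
ΔA = -4, ΔZ = -2 ⇒ alpha decay (α)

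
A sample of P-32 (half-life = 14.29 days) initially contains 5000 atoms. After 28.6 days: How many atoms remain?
N = N₀(1/2)^(t/t½) = 1249 atoms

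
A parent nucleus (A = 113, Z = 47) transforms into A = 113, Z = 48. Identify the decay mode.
ΔA = 0, ΔZ = +1 ⇒ beta-minus decay (β⁻)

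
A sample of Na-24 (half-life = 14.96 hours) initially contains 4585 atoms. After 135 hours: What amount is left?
N = N₀(1/2)^(t/t½) = 8.807 atoms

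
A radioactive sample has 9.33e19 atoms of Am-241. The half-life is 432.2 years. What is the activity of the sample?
A = λN = 1.496e17 decays/year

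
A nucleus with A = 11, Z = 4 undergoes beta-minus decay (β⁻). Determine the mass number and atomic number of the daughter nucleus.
Daughter: A = 11, Z = 5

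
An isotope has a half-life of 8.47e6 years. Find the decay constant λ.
λ = ln(2)/t½ = 8.184e-8 year⁻¹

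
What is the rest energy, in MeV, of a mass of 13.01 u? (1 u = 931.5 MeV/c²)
E = mc² = 12120 MeV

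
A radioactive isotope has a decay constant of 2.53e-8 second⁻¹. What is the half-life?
t½ = ln(2)/λ = 2.74e7 seconds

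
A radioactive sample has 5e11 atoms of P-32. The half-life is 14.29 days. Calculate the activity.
A = λN = 2.425e10 decays/day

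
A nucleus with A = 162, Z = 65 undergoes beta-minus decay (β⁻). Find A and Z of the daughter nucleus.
Daughter: A = 162, Z = 66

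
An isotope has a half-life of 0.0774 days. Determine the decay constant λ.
λ = ln(2)/t½ = 8.955 day⁻¹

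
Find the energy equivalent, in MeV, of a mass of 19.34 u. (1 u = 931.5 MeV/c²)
E = mc² = 18020 MeV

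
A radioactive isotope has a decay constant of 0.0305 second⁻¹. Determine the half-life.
t½ = ln(2)/λ = 22.73 seconds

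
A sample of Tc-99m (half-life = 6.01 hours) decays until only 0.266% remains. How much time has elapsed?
t = t½ × log₂(N₀/N) = 51.41 hours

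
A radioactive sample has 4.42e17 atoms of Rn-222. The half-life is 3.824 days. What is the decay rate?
A = λN = 8.012e16 decays/day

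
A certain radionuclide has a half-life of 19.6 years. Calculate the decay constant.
λ = ln(2)/t½ = 0.03536 year⁻¹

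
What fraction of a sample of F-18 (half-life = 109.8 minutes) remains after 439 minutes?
N/N₀ = (1/2)^(t/t½) = 0.06258 = 6.26%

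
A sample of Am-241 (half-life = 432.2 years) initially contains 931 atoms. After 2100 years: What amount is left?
N = N₀(1/2)^(t/t½) = 32.08 atoms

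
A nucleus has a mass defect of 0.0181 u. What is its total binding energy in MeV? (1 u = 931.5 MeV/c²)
B.E. = Δm × 931.5 = 16.86 MeV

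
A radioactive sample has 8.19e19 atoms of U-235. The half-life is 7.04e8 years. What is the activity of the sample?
A = λN = 8.064e10 decays/year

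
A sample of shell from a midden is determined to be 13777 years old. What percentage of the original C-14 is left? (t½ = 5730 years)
N/N₀ = (1/2)^(t/t½) = 0.1889 = 18.9%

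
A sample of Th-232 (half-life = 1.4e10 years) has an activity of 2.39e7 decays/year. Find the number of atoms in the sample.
N = A/λ = 4.827e17 atoms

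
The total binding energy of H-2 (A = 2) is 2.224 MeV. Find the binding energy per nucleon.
B.E./A = 2.224/2 = 1.112 MeV/nucleon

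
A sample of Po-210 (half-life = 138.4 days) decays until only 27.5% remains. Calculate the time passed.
t = t½ × log₂(N₀/N) = 257.8 days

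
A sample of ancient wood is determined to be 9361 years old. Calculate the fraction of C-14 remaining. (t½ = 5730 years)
N/N₀ = (1/2)^(t/t½) = 0.3223 = 32.2%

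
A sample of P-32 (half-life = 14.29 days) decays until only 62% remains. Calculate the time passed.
t = t½ × log₂(N₀/N) = 9.855 days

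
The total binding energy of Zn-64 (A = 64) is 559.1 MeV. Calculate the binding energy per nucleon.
B.E./A = 559.1/64 = 8.736 MeV/nucleon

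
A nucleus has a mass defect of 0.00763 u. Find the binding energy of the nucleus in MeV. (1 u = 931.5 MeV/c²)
B.E. = Δm × 931.5 = 7.107 MeV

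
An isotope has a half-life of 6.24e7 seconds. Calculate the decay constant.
λ = ln(2)/t½ = 1.111e-8 second⁻¹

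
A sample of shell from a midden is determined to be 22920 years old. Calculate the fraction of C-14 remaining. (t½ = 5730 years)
N/N₀ = (1/2)^(t/t½) = 0.0625 = 6.25%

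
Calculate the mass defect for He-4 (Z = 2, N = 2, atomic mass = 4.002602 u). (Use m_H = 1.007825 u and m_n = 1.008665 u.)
Δm = Z·m_H + N·m_n − M = 0.03038 u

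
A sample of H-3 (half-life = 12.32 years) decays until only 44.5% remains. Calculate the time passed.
t = t½ × log₂(N₀/N) = 14.39 years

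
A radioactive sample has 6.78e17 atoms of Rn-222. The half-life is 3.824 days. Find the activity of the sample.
A = λN = 1.229e17 decays/day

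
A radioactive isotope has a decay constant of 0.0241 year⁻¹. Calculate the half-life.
t½ = ln(2)/λ = 28.76 years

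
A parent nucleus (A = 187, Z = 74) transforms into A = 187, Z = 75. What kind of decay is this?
ΔA = 0, ΔZ = +1 ⇒ beta-minus decay (β⁻)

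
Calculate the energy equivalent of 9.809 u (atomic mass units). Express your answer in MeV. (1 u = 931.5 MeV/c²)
E = mc² = 9137 MeV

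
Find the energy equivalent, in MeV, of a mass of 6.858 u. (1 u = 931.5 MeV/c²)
E = mc² = 6388 MeV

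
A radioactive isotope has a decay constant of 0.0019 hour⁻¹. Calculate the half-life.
t½ = ln(2)/λ = 364.8 hours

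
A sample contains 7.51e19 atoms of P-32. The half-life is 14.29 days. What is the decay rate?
A = λN = 3.643e18 decays/day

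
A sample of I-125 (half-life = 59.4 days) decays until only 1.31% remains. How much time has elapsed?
t = t½ × log₂(N₀/N) = 371.5 days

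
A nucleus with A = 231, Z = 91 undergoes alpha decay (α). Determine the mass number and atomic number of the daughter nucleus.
Daughter: A = 227, Z = 89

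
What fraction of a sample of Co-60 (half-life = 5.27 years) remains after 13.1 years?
N/N₀ = (1/2)^(t/t½) = 0.1785 = 17.9%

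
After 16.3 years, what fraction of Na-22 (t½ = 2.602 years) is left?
N/N₀ = (1/2)^(t/t½) = 0.01301 = 1.3%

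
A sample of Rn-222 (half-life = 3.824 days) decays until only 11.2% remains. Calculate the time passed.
t = t½ × log₂(N₀/N) = 12.08 days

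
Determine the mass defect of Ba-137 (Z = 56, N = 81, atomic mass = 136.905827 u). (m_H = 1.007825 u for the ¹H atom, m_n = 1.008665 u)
Δm = Z·m_H + N·m_n − M = 1.234 u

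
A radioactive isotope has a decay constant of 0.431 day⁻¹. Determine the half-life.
t½ = ln(2)/λ = 1.608 days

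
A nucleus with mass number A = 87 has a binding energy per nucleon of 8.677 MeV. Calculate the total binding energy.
B.E. = 8.677 × 87 = 754.9 MeV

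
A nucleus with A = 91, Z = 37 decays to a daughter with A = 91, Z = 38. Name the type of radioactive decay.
ΔA = 0, ΔZ = +1 ⇒ beta-minus decay (β⁻)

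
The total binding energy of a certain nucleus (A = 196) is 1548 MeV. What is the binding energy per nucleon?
B.E./A = 1548/196 = 7.898 MeV/nucleon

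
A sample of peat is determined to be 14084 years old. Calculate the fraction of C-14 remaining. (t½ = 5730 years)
N/N₀ = (1/2)^(t/t½) = 0.182 = 18.2%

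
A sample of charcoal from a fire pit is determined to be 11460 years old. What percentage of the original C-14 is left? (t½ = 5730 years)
N/N₀ = (1/2)^(t/t½) = 0.25 = 25%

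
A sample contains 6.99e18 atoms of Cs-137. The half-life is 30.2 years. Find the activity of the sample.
A = λN = 1.604e17 decays/year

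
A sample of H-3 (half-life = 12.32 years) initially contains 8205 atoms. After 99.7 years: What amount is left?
N = N₀(1/2)^(t/t½) = 30.06 atoms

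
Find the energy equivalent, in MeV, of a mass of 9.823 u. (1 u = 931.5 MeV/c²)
E = mc² = 9150 MeV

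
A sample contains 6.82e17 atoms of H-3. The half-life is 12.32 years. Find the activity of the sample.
A = λN = 3.837e16 decays/year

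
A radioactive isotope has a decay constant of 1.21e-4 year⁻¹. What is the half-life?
t½ = ln(2)/λ = 5728 years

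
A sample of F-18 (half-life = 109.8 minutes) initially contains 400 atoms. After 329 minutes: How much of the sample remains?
N = N₀(1/2)^(t/t½) = 50.13 atoms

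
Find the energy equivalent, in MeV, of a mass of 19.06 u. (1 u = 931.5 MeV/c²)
E = mc² = 17750 MeV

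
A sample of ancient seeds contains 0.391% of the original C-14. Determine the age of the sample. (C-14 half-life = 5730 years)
Age = t½ × log₂(1/ratio) = 45830 years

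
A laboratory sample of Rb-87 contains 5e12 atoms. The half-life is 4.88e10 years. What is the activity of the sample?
A = λN = 71.02 decays/year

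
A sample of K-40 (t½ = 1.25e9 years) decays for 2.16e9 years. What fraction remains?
N/N₀ = (1/2)^(t/t½) = 0.3019 = 30.2%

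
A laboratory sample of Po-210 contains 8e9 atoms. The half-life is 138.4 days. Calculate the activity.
A = λN = 4.007e7 decays/day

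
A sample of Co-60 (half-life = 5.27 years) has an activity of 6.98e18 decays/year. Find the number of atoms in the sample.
N = A/λ = 5.307e19 atoms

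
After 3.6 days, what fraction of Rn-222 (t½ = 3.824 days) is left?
N/N₀ = (1/2)^(t/t½) = 0.5207 = 52.1%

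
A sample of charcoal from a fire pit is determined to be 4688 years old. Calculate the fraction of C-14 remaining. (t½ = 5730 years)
N/N₀ = (1/2)^(t/t½) = 0.5672 = 56.7%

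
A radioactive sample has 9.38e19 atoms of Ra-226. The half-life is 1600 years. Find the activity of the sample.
A = λN = 4.064e16 decays/year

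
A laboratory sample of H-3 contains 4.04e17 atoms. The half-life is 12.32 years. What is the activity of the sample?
A = λN = 2.273e16 decays/year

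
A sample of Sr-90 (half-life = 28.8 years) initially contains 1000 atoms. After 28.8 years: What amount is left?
N = N₀(1/2)^(t/t½) = 500 atoms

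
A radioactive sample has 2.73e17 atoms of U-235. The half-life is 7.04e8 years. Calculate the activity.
A = λN = 2.688e8 decays/year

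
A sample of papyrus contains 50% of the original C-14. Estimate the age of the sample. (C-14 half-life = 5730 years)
Age = t½ × log₂(1/ratio) = 5730 years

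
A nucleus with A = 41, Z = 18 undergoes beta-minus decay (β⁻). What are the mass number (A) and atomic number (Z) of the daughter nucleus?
Daughter: A = 41, Z = 19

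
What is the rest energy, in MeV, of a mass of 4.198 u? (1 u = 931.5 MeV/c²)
E = mc² = 3910 MeV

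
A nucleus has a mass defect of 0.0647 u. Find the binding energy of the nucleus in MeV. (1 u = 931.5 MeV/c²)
B.E. = Δm × 931.5 = 60.27 MeV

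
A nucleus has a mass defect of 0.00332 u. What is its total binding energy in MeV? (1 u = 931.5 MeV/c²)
B.E. = Δm × 931.5 = 3.093 MeV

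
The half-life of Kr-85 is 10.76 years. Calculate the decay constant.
λ = ln(2)/t½ = 0.06442 year⁻¹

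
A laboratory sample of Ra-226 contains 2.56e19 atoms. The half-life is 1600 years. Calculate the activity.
A = λN = 1.109e16 decays/year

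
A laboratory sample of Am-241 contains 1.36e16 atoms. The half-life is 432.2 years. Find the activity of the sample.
A = λN = 2.181e13 decays/year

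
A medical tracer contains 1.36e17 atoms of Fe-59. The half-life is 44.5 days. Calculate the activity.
A = λN = 2.118e15 decays/day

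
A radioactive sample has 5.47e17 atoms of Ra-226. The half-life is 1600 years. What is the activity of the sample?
A = λN = 2.37e14 decays/year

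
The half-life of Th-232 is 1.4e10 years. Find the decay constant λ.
λ = ln(2)/t½ = 4.951e-11 year⁻¹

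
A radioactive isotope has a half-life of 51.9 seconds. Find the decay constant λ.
λ = ln(2)/t½ = 0.01336 second⁻¹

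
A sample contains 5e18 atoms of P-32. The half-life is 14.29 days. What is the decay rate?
A = λN = 2.425e17 decays/day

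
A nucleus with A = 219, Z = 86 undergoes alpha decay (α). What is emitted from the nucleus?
α particle = ⁴₂He (2 protons + 2 neutrons)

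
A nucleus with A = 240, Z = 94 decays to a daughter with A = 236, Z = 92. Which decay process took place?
ΔA = -4, ΔZ = -2 ⇒ alpha decay (α)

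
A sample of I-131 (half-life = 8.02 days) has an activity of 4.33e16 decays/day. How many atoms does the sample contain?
N = A/λ = 5.01e17 atoms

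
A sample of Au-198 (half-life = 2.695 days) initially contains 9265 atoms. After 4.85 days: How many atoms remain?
N = N₀(1/2)^(t/t½) = 2661 atoms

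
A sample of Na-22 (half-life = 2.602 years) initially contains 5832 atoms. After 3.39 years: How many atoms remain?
N = N₀(1/2)^(t/t½) = 2364 atoms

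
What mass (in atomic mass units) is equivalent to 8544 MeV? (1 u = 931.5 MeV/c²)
m = E/c² = 9.172 u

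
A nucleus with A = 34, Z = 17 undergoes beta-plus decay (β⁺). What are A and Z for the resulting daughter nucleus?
Daughter: A = 34, Z = 16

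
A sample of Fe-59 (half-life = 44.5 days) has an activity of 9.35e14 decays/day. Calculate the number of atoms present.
N = A/λ = 6.003e16 atoms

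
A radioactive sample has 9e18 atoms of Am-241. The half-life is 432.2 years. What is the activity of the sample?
A = λN = 1.443e16 decays/year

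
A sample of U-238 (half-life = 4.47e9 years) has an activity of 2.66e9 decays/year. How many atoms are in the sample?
N = A/λ = 1.715e19 atoms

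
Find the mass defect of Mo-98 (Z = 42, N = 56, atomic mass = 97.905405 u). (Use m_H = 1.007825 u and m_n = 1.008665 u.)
Δm = Z·m_H + N·m_n − M = 0.9085 u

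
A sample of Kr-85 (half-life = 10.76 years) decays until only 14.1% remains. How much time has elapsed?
t = t½ × log₂(N₀/N) = 30.41 years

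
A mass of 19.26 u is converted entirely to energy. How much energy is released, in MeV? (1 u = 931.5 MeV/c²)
E = mc² = 17940 MeV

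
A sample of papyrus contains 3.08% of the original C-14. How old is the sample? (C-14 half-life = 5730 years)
Age = t½ × log₂(1/ratio) = 28770 years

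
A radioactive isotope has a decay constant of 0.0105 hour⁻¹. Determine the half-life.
t½ = ln(2)/λ = 66.01 hours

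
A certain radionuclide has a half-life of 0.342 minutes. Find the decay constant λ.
λ = ln(2)/t½ = 2.027 minute⁻¹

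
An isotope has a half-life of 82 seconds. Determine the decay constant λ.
λ = ln(2)/t½ = 0.008453 second⁻¹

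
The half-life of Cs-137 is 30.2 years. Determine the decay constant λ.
λ = ln(2)/t½ = 0.02295 year⁻¹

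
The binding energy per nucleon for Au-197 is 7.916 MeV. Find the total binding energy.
B.E. = 7.916 × 197 = 1559 MeV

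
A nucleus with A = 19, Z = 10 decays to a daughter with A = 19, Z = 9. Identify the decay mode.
ΔA = 0, ΔZ = -1 ⇒ beta-plus decay (β⁺) or electron capture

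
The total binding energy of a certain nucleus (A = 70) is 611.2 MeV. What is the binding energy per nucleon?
B.E./A = 611.2/70 = 8.731 MeV/nucleon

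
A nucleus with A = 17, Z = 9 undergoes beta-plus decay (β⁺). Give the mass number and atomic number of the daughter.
Daughter: A = 17, Z = 8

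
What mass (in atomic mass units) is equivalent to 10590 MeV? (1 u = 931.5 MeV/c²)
m = E/c² = 11.37 u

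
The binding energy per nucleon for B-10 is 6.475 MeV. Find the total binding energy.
B.E. = 6.475 × 10 = 64.75 MeV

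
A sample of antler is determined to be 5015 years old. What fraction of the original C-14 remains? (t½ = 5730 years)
N/N₀ = (1/2)^(t/t½) = 0.5452 = 54.5%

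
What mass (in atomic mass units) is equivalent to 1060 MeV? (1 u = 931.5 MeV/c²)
m = E/c² = 1.138 u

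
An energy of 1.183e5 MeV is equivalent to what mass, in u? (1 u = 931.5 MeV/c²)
m = E/c² = 127 u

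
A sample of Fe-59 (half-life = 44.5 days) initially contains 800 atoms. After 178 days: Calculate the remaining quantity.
N = N₀(1/2)^(t/t½) = 50 atoms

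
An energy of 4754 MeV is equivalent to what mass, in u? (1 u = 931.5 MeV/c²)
m = E/c² = 5.104 u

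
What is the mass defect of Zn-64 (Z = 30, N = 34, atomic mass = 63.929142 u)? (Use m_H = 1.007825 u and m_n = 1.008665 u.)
Δm = Z·m_H + N·m_n − M = 0.6002 u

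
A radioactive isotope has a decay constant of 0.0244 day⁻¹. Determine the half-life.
t½ = ln(2)/λ = 28.41 days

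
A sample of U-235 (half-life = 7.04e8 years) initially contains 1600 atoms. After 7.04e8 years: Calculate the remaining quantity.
N = N₀(1/2)^(t/t½) = 800 atoms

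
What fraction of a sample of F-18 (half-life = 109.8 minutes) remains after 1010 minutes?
N/N₀ = (1/2)^(t/t½) = 0.001702 = 0.17%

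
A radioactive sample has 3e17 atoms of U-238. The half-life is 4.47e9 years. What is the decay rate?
A = λN = 4.652e7 decays/year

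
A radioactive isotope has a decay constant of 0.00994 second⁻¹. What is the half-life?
t½ = ln(2)/λ = 69.73 seconds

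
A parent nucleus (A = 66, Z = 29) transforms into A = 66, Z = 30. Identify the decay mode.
ΔA = 0, ΔZ = +1 ⇒ beta-minus decay (β⁻)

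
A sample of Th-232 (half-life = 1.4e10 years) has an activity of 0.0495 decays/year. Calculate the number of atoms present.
N = A/λ = 9.998e8 atoms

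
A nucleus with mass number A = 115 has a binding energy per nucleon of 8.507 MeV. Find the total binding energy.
B.E. = 8.507 × 115 = 978.3 MeV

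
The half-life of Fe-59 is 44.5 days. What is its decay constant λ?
λ = ln(2)/t½ = 0.01558 day⁻¹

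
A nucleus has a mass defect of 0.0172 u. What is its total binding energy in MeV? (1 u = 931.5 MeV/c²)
B.E. = Δm × 931.5 = 16.02 MeV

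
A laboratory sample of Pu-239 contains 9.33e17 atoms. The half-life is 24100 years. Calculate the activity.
A = λN = 2.683e13 decays/year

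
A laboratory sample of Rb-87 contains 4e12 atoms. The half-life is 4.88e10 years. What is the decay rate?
A = λN = 56.82 decays/year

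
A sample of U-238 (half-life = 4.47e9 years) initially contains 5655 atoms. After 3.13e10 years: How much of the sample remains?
N = N₀(1/2)^(t/t½) = 44.11 atoms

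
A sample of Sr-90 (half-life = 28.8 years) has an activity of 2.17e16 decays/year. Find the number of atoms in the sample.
N = A/λ = 9.016e17 atoms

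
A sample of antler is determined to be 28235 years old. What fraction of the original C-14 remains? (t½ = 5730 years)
N/N₀ = (1/2)^(t/t½) = 0.03286 = 3.29%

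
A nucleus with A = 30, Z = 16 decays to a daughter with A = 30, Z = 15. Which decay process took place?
ΔA = 0, ΔZ = -1 ⇒ beta-plus decay (β⁺) or electron capture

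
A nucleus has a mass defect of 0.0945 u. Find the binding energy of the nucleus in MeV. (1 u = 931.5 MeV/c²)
B.E. = Δm × 931.5 = 88.03 MeV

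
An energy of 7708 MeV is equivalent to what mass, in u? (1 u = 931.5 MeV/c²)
m = E/c² = 8.275 u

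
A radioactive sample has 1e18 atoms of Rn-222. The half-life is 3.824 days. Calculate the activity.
A = λN = 1.813e17 decays/day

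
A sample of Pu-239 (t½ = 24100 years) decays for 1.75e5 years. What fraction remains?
N/N₀ = (1/2)^(t/t½) = 0.006518 = 0.652%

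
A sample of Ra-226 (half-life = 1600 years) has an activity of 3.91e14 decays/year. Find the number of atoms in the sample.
N = A/λ = 9.026e17 atoms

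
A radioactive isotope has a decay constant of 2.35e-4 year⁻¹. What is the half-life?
t½ = ln(2)/λ = 2950 years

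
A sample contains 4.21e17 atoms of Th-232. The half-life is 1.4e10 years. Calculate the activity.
A = λN = 2.084e7 decays/year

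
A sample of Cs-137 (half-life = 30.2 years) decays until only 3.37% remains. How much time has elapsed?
t = t½ × log₂(N₀/N) = 147.7 years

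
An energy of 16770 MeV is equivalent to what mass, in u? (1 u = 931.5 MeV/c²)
m = E/c² = 18 u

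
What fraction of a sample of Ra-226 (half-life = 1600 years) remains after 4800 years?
N/N₀ = (1/2)^(t/t½) = 0.125 = 12.5%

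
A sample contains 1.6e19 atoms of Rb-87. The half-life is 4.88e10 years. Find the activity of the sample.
A = λN = 2.273e8 decays/year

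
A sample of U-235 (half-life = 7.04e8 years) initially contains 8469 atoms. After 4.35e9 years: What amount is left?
N = N₀(1/2)^(t/t½) = 116.9 atoms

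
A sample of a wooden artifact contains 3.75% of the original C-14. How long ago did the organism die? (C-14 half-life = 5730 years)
Age = t½ × log₂(1/ratio) = 27140 years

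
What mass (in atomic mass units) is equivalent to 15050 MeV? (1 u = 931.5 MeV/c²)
m = E/c² = 16.16 u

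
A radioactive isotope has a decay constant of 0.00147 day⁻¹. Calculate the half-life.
t½ = ln(2)/λ = 471.5 days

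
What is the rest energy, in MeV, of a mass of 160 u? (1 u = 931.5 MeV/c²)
E = mc² = 1.49e5 MeV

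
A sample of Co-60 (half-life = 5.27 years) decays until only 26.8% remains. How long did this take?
t = t½ × log₂(N₀/N) = 10.01 years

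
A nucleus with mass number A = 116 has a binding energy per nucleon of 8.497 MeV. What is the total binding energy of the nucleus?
B.E. = 8.497 × 116 = 985.7 MeV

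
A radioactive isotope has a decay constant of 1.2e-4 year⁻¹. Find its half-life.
t½ = ln(2)/λ = 5776 years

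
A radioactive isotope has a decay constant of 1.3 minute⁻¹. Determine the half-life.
t½ = ln(2)/λ = 0.5332 minutes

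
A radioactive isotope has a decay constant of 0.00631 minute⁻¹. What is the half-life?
t½ = ln(2)/λ = 109.8 minutes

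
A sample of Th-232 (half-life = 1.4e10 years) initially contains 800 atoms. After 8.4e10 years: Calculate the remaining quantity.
N = N₀(1/2)^(t/t½) = 12.5 atoms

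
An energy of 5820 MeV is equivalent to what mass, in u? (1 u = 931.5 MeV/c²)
m = E/c² = 6.248 u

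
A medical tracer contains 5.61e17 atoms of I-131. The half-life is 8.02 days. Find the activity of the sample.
A = λN = 4.849e16 decays/day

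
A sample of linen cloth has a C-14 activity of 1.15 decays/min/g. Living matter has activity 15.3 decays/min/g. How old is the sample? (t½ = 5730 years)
Age = t½ × log₂(A₀/A) = 21390 years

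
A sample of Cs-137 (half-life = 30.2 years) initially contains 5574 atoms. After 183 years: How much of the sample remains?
N = N₀(1/2)^(t/t½) = 83.57 atoms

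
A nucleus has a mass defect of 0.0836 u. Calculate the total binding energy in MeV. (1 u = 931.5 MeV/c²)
B.E. = Δm × 931.5 = 77.87 MeV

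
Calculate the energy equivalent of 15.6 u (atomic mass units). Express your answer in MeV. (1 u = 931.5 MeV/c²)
E = mc² = 14530 MeV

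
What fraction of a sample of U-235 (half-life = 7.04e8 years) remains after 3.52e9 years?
N/N₀ = (1/2)^(t/t½) = 0.03125 = 3.12%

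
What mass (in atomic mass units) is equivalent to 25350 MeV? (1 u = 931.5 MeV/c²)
m = E/c² = 27.21 u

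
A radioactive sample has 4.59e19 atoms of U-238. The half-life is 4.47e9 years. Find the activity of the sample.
A = λN = 7.118e9 decays/year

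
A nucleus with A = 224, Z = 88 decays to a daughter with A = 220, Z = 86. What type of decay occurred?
ΔA = -4, ΔZ = -2 ⇒ alpha decay (α)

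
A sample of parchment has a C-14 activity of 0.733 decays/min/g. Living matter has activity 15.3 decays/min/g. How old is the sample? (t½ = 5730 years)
Age = t½ × log₂(A₀/A) = 25120 years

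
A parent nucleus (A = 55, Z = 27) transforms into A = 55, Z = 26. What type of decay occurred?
ΔA = 0, ΔZ = -1 ⇒ beta-plus decay (β⁺) or electron capture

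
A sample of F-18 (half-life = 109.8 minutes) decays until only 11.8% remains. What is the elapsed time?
t = t½ × log₂(N₀/N) = 338.5 minutes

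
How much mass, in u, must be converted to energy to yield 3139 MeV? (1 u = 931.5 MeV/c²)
m = E/c² = 3.37 u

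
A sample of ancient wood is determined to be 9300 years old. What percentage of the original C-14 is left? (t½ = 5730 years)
N/N₀ = (1/2)^(t/t½) = 0.3247 = 32.5%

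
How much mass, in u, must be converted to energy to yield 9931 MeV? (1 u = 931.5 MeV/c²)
m = E/c² = 10.66 u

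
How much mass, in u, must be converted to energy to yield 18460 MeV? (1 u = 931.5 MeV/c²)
m = E/c² = 19.82 u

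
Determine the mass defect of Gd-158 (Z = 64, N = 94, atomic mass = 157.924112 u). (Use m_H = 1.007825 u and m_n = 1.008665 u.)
Δm = Z·m_H + N·m_n − M = 1.391 u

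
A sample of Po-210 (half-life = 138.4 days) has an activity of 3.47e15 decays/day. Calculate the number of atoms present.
N = A/λ = 6.929e17 atoms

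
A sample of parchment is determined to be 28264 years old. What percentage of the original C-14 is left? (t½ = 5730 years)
N/N₀ = (1/2)^(t/t½) = 0.03274 = 3.27%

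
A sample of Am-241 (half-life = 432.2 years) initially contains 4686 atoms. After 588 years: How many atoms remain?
N = N₀(1/2)^(t/t½) = 1825 atoms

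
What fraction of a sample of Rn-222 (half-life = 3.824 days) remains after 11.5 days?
N/N₀ = (1/2)^(t/t½) = 0.1244 = 12.4%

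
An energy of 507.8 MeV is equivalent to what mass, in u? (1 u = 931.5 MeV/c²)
m = E/c² = 0.5451 u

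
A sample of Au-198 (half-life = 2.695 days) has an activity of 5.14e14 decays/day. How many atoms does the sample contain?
N = A/λ = 1.998e15 atoms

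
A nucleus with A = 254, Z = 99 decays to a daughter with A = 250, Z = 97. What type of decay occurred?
ΔA = -4, ΔZ = -2 ⇒ alpha decay (α)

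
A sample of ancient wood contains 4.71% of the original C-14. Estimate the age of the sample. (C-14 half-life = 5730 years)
Age = t½ × log₂(1/ratio) = 25260 years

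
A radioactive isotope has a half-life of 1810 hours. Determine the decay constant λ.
λ = ln(2)/t½ = 3.83e-4 hour⁻¹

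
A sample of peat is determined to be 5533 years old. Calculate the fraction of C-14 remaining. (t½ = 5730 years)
N/N₀ = (1/2)^(t/t½) = 0.5121 = 51.2%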